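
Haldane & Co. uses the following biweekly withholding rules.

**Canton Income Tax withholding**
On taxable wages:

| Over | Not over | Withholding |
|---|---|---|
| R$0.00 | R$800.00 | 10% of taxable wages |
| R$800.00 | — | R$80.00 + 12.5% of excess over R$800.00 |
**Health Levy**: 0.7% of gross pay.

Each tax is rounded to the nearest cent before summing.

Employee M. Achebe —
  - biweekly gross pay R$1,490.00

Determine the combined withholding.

R$176.68

Canton Income Tax: taxable = R$1,490.00
  R$80.00 + 12.5% × (R$1,490.00 − R$800.00) = R$80.00 + 12.5% × R$690.00 = R$166.25
Health Levy: 0.7% × R$1,490.00 = R$10.43
Total: R$166.25 + R$10.43 = R$176.68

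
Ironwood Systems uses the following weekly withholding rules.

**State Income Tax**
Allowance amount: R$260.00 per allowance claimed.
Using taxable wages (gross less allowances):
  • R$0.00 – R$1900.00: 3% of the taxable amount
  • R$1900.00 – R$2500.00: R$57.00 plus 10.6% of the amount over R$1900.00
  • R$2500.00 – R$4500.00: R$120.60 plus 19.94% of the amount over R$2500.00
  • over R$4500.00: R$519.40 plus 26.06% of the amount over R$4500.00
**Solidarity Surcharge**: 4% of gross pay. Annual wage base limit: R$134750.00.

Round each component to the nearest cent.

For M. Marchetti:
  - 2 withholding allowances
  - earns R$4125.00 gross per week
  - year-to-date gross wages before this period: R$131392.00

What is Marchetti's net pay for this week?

R$3649.74

State Income Tax: taxable = R$4125.00 − 2×R$260.00 = R$3605.00
  R$120.60 + 19.94% × (R$3605.00 − R$2500.00) = R$120.60 + 19.94% × R$1105.00 = R$340.94
Solidarity Surcharge: cap R$134750.00 − YTD R$131392.00 = R$3358.00 subject; 4% × R$3358.00 = R$134.32
Total withheld: R$340.94 + R$134.32 = R$475.26
Net pay: R$4125.00 − R$475.26 = R$3649.74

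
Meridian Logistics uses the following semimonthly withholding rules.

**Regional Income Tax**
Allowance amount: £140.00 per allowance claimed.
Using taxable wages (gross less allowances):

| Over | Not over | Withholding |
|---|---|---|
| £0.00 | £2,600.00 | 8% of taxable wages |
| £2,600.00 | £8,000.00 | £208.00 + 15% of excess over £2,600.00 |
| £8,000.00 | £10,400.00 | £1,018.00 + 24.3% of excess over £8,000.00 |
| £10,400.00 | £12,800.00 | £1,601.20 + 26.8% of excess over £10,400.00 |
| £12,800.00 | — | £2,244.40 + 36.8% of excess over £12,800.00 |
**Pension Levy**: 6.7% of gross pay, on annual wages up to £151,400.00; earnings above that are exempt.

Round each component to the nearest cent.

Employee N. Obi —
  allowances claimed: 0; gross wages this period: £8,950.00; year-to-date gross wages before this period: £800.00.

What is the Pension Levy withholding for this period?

£599.65

Pension Levy: 6.7% × £8,950.00 = £599.65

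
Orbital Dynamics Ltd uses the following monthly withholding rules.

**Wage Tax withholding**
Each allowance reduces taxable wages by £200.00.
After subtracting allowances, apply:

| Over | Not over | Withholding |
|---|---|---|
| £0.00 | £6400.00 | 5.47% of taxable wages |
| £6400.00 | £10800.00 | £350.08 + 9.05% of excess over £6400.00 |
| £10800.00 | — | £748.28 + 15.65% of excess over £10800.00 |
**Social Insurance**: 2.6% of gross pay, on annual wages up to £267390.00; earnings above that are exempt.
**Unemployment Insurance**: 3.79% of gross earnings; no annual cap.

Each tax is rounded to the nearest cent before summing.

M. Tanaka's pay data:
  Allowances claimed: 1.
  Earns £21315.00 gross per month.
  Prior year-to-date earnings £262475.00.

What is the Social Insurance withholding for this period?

Social Insurance: cap £267390.00 − YTD £262475.00 = £4915.00 subject; 2.6% × £4915.00 = £127.79

£127.79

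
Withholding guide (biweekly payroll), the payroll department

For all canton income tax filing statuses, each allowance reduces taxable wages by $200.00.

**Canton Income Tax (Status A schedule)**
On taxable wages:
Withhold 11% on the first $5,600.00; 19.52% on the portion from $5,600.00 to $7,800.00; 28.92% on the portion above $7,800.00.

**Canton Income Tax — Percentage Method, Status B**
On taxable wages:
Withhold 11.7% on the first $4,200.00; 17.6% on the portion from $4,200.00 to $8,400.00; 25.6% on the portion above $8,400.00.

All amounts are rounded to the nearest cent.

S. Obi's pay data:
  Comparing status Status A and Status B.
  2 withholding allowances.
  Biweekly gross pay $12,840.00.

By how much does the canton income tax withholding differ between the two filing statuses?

$122.49

Canton Income Tax (Status A): taxable = $12,840.00 − 2×$200.00 = $12,440.00
  $1,045.44 + 28.92% × ($12,440.00 − $7,800.00) = $1,045.44 + 28.92% × $4,640.00 = $2,387.33
Canton Income Tax (Status B): taxable = $12,840.00 − 2×$200.00 = $12,440.00
  $1,230.60 + 25.6% × ($12,440.00 − $8,400.00) = $1,230.60 + 25.6% × $4,040.00 = $2,264.84
Difference: |$2,387.33 − $2,264.84| = $122.49 (higher under Status A)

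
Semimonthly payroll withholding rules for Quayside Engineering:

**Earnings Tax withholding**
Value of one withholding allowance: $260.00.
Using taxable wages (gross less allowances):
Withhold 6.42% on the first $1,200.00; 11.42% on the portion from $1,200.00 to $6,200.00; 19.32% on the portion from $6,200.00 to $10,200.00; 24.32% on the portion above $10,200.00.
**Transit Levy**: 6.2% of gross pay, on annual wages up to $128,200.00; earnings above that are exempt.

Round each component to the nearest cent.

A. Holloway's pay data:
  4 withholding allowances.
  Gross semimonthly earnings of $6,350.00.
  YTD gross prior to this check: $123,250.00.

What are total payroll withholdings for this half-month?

$853.30

Earnings Tax: taxable = $6,350.00 − 4×$260.00 = $5,310.00
  $77.04 + 11.42% × ($5,310.00 − $1,200.00) = $77.04 + 11.42% × $4,110.00 = $546.40
Transit Levy: cap $128,200.00 − YTD $123,250.00 = $4,950.00 subject; 6.2% × $4,950.00 = $306.90
Total: $546.40 + $306.90 = $853.30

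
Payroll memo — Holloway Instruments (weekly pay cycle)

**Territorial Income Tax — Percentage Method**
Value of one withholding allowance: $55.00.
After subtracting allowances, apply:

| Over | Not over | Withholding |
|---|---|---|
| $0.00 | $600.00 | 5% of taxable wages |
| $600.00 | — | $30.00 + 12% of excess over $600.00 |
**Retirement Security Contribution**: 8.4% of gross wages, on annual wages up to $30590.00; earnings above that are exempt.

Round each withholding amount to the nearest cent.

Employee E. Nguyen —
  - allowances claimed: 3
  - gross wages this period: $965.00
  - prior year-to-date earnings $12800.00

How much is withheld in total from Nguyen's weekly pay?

Territorial Income Tax: taxable = $965.00 − 3×$55.00 = $800.00
  $30.00 + 12% × ($800.00 − $600.00) = $30.00 + 12% × $200.00 = $54.00
Retirement Security Contribution: 8.4% × $965.00 = $81.06
Total: $54.00 + $81.06 = $135.06

$135.06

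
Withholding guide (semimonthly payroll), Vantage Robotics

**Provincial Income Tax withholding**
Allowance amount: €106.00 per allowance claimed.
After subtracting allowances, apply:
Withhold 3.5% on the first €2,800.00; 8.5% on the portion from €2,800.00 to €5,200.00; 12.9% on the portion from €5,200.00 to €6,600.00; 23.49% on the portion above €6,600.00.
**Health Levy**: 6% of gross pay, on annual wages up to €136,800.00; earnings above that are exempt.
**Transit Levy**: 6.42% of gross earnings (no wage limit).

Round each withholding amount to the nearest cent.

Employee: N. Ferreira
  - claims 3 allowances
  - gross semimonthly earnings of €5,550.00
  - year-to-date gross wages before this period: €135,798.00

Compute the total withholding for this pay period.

€722.56

Provincial Income Tax: taxable = €5,550.00 − 3×€106.00 = €5,232.00
  €302.00 + 12.9% × (€5,232.00 − €5,200.00) = €302.00 + 12.9% × €32.00 = €306.13
Health Levy: cap €136,800.00 − YTD €135,798.00 = €1,002.00 subject; 6% × €1,002.00 = €60.12
Transit Levy: 6.42% × €5,550.00 = €356.31
Total: €306.13 + €60.12 + €356.31 = €722.56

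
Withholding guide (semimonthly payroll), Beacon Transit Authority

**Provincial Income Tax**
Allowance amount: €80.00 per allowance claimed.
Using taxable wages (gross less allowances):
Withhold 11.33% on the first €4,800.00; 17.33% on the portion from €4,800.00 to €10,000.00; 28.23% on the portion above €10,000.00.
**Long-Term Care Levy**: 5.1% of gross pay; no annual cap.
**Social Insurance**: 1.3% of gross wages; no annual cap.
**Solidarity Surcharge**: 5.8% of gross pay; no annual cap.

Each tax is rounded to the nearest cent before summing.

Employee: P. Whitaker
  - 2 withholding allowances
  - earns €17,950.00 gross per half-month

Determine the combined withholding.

Provincial Income Tax: taxable = €17,950.00 − 2×€80.00 = €17,790.00
  €1,445.00 + 28.23% × (€17,790.00 − €10,000.00) = €1,445.00 + 28.23% × €7,790.00 = €3,644.12
Long-Term Care Levy: 5.1% × €17,950.00 = €915.45
Social Insurance: 1.3% × €17,950.00 = €233.35
Solidarity Surcharge: 5.8% × €17,950.00 = €1,041.10
Total: €3,644.12 + €915.45 + €233.35 + €1,041.10 = €5,834.02

€5,834.02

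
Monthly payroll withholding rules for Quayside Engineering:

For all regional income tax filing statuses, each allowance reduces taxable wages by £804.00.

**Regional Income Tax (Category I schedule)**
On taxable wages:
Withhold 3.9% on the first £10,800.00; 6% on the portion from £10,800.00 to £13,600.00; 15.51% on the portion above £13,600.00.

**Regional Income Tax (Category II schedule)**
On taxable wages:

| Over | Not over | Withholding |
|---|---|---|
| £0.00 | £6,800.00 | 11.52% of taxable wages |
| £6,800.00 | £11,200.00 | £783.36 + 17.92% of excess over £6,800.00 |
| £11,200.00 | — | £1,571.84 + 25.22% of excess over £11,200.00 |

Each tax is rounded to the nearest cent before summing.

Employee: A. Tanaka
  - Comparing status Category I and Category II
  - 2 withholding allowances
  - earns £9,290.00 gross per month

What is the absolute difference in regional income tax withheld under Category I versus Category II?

£641.81

Regional Income Tax (Category I): taxable = £9,290.00 − 2×£804.00 = £7,682.00
  3.9% × £7,682.00 = £299.60
Regional Income Tax (Category II): taxable = £9,290.00 − 2×£804.00 = £7,682.00
  £783.36 + 17.92% × (£7,682.00 − £6,800.00) = £783.36 + 17.92% × £882.00 = £941.41
Difference: |£299.60 − £941.41| = £641.81 (higher under Category II)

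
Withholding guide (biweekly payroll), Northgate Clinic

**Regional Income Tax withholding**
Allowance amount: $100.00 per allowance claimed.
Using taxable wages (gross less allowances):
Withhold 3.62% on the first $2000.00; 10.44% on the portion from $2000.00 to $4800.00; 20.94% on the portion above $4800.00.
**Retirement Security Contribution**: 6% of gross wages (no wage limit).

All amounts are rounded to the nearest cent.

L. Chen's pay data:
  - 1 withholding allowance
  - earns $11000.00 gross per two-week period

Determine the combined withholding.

Regional Income Tax: taxable = $11000.00 − 1×$100.00 = $10900.00
  $364.72 + 20.94% × ($10900.00 − $4800.00) = $364.72 + 20.94% × $6100.00 = $1642.06
Retirement Security Contribution: 6% × $11000.00 = $660.00
Total: $1642.06 + $660.00 = $2302.06

$2302.06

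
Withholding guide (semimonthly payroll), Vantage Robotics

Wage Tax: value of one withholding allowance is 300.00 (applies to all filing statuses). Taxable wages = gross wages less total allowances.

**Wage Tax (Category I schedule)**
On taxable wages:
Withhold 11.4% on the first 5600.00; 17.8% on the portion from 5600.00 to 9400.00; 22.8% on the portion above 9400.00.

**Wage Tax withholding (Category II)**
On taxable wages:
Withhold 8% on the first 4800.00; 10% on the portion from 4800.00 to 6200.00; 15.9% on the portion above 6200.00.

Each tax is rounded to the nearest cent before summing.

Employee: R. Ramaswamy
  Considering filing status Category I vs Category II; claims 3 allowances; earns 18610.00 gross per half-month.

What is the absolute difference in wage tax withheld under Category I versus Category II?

Wage Tax (Category I): taxable = 18610.00 − 3×300.00 = 17710.00
  1314.80 + 22.8% × (17710.00 − 9400.00) = 1314.80 + 22.8% × 8310.00 = 3209.48
Wage Tax (Category II): taxable = 18610.00 − 3×300.00 = 17710.00
  524.00 + 15.9% × (17710.00 − 6200.00) = 524.00 + 15.9% × 11510.00 = 2354.09
Difference: |3209.48 − 2354.09| = 855.39 (higher under Category I)

855.39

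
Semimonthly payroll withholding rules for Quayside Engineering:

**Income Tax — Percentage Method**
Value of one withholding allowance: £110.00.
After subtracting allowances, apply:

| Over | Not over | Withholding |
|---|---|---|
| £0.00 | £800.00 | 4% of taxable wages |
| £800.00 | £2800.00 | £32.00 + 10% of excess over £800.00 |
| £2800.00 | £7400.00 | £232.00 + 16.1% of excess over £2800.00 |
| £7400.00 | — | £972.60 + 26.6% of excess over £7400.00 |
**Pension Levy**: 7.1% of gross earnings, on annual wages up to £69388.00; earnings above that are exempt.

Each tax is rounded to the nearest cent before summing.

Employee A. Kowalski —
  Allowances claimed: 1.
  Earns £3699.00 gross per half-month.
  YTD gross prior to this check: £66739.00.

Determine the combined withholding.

Income Tax: taxable = £3699.00 − 1×£110.00 = £3589.00
  £232.00 + 16.1% × (£3589.00 − £2800.00) = £232.00 + 16.1% × £789.00 = £359.03
Pension Levy: cap £69388.00 − YTD £66739.00 = £2649.00 subject; 7.1% × £2649.00 = £188.08
Total: £359.03 + £188.08 = £547.11

£547.11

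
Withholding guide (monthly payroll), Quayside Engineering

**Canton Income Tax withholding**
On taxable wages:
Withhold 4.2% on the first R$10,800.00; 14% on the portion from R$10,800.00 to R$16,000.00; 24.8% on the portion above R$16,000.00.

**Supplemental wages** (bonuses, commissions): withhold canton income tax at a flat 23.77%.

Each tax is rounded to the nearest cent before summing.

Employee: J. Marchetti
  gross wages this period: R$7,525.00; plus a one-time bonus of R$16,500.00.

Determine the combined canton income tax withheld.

Canton Income Tax: taxable = R$7,525.00
  4.2% × R$7,525.00 = R$316.05
Supplemental (23.77% flat on bonus): 23.77% × R$16,500.00 = R$3,922.05
Total canton income tax: R$316.05 + R$3,922.05 = R$4,238.10

R$4,238.10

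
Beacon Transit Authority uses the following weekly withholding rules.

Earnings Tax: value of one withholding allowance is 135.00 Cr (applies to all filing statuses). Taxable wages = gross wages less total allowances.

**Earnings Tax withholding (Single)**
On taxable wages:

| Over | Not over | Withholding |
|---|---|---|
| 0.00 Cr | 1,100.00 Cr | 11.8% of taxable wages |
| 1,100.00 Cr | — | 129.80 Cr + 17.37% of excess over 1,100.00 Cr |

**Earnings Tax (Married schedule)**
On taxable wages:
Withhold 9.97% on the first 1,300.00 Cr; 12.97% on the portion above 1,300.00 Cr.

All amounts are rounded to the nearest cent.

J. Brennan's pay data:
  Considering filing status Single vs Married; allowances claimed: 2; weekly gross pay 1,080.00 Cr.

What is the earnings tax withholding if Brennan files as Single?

95.58 Cr

Earnings Tax (Single): taxable = 1,080.00 Cr − 2×135.00 Cr = 810.00 Cr
  11.8% × 810.00 Cr = 95.58 Cr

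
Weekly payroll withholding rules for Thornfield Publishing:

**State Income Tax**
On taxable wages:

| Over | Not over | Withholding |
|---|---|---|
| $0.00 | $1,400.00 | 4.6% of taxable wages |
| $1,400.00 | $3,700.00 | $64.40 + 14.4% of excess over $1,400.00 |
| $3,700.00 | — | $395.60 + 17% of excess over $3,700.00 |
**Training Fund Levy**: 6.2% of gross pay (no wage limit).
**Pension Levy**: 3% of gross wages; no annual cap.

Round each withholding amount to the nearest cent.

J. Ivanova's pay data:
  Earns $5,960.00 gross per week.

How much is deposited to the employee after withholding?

$4,631.88

State Income Tax: taxable = $5,960.00
  $395.60 + 17% × ($5,960.00 − $3,700.00) = $395.60 + 17% × $2,260.00 = $779.80
Training Fund Levy: 6.2% × $5,960.00 = $369.52
Pension Levy: 3% × $5,960.00 = $178.80
Total withheld: $779.80 + $369.52 + $178.80 = $1,328.12
Net pay: $5,960.00 − $1,328.12 = $4,631.88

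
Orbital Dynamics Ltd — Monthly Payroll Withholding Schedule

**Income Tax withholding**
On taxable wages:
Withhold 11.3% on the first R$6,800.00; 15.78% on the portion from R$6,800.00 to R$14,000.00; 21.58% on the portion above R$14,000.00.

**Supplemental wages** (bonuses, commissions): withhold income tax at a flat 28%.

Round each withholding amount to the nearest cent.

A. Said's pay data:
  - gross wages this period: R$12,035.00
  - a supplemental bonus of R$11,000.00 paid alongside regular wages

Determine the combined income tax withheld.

Income Tax: taxable = R$12,035.00
  R$768.40 + 15.78% × (R$12,035.00 − R$6,800.00) = R$768.40 + 15.78% × R$5,235.00 = R$1,594.48
Supplemental (28% flat on bonus): 28% × R$11,000.00 = R$3,080.00
Total income tax: R$1,594.48 + R$3,080.00 = R$4,674.48

R$4,674.48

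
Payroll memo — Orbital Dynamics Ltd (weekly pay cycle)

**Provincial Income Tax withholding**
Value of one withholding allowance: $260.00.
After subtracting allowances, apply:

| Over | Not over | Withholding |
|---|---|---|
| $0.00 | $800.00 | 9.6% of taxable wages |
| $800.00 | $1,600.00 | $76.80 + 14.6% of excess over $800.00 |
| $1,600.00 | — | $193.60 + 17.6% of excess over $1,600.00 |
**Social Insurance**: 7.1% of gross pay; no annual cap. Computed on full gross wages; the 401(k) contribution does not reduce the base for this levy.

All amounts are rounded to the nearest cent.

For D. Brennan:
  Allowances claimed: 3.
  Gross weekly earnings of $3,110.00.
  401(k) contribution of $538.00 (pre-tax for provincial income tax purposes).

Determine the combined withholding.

$448.20

Provincial Income Tax: taxable = $3,110.00 − $538.00 − 3×$260.00 = $1,792.00
  $193.60 + 17.6% × ($1,792.00 − $1,600.00) = $193.60 + 17.6% × $192.00 = $227.39
Social Insurance: 7.1% × $3,110.00 = $220.81
Total: $227.39 + $220.81 = $448.20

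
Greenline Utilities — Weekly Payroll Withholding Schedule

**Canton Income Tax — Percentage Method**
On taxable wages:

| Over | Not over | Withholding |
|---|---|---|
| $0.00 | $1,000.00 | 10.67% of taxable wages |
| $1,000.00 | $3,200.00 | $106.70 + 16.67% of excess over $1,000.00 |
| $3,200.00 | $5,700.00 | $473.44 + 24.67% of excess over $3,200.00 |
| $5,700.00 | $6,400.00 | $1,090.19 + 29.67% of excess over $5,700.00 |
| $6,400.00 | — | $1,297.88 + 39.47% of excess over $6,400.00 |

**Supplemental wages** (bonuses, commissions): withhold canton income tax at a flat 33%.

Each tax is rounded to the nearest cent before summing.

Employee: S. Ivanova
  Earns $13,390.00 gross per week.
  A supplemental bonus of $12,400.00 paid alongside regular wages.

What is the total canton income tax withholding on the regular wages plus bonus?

Canton Income Tax: taxable = $13,390.00
  $1,297.88 + 39.47% × ($13,390.00 − $6,400.00) = $1,297.88 + 39.47% × $6,990.00 = $4,056.83
Supplemental (33% flat on bonus): 33% × $12,400.00 = $4,092.00
Total canton income tax: $4,056.83 + $4,092.00 = $8,148.83

$8,148.83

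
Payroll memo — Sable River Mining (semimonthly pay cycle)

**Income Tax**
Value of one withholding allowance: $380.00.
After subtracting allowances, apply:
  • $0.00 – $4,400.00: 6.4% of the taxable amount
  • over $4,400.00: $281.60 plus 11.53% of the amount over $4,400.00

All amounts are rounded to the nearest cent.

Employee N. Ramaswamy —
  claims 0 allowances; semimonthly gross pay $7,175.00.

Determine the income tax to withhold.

Income Tax: taxable = $7,175.00
  $281.60 + 11.53% × ($7,175.00 − $4,400.00) = $281.60 + 11.53% × $2,775.00 = $601.56

$601.56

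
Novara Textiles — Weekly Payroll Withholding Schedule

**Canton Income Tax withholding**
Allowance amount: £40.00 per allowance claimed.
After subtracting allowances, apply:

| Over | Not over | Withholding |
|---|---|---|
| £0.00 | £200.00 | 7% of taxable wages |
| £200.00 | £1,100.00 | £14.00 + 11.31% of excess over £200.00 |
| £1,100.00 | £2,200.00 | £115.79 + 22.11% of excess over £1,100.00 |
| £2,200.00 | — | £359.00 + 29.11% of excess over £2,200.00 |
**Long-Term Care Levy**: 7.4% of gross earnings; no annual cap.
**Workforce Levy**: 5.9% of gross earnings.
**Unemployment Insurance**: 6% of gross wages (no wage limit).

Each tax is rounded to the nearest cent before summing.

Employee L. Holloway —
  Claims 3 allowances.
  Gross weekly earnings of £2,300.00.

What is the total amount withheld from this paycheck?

£798.48

Canton Income Tax: taxable = £2,300.00 − 3×£40.00 = £2,180.00
  £115.79 + 22.11% × (£2,180.00 − £1,100.00) = £115.79 + 22.11% × £1,080.00 = £354.58
Long-Term Care Levy: 7.4% × £2,300.00 = £170.20
Workforce Levy: 5.9% × £2,300.00 = £135.70
Unemployment Insurance: 6% × £2,300.00 = £138.00
Total: £354.58 + £170.20 + £135.70 + £138.00 = £798.48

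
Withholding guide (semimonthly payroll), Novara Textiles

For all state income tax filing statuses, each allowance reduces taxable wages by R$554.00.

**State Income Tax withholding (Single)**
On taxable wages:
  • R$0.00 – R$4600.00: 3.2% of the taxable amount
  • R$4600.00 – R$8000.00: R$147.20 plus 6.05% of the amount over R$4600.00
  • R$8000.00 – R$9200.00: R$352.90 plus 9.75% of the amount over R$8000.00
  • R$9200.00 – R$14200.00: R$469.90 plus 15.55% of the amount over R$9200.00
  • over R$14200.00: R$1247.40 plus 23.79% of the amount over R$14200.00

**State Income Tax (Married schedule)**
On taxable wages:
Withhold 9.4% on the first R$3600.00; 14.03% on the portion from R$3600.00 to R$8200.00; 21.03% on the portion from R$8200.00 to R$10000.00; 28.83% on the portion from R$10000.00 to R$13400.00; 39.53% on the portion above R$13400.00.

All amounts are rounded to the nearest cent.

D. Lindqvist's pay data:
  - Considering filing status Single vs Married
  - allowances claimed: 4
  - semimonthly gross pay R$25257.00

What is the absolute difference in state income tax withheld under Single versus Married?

State Income Tax (Single): taxable = R$25257.00 − 4×R$554.00 = R$23041.00
  R$1247.40 + 23.79% × (R$23041.00 − R$14200.00) = R$1247.40 + 23.79% × R$8841.00 = R$3350.67
State Income Tax (Married): taxable = R$25257.00 − 4×R$554.00 = R$23041.00
  R$2342.54 + 39.53% × (R$23041.00 − R$13400.00) = R$2342.54 + 39.53% × R$9641.00 = R$6153.63
Difference: |R$3350.67 − R$6153.63| = R$2802.96 (higher under Married)

R$2802.96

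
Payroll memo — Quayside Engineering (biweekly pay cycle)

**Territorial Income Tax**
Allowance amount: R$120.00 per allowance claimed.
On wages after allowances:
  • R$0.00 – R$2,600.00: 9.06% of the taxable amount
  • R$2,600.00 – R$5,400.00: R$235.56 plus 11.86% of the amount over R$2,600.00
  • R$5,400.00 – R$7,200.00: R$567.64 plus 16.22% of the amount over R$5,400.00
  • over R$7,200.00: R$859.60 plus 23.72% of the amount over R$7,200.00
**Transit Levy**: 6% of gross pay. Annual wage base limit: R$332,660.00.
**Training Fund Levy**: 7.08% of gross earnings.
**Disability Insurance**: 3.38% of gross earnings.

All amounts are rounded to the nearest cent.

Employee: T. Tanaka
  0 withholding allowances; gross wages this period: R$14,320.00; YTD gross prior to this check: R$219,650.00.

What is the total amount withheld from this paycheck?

Territorial Income Tax: taxable = R$14,320.00
  R$859.60 + 23.72% × (R$14,320.00 − R$7,200.00) = R$859.60 + 23.72% × R$7,120.00 = R$2,548.46
Transit Levy: 6% × R$14,320.00 = R$859.20
Training Fund Levy: 7.08% × R$14,320.00 = R$1,013.86
Disability Insurance: 3.38% × R$14,320.00 = R$484.02
Total: R$2,548.46 + R$859.20 + R$1,013.86 + R$484.02 = R$4,905.54

R$4,905.54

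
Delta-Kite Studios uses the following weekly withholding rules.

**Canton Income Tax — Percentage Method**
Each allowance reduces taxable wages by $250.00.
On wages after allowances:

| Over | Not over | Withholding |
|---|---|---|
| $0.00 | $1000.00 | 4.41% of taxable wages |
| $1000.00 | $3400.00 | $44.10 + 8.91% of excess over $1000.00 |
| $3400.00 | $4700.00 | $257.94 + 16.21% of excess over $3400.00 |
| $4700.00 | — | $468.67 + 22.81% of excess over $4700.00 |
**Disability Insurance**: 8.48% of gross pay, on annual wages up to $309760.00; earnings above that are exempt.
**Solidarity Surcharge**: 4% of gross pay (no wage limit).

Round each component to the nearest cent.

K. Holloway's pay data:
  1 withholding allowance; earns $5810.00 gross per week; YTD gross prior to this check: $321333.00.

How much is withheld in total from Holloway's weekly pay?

Canton Income Tax: taxable = $5810.00 − 1×$250.00 = $5560.00
  $468.67 + 22.81% × ($5560.00 − $4700.00) = $468.67 + 22.81% × $860.00 = $664.84
Disability Insurance: YTD $321333.00 ≥ cap $309760.00 → $0.00
Solidarity Surcharge: 4% × $5810.00 = $232.40
Total: $664.84 + $0.00 + $232.40 = $897.24

$897.24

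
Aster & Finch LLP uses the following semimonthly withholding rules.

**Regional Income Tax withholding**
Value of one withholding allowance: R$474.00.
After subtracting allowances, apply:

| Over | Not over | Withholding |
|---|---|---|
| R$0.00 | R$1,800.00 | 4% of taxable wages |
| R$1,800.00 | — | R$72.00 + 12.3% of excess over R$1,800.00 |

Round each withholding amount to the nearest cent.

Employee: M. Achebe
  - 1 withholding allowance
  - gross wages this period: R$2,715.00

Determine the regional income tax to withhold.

Regional Income Tax: taxable = R$2,715.00 − 1×R$474.00 = R$2,241.00
  R$72.00 + 12.3% × (R$2,241.00 − R$1,800.00) = R$72.00 + 12.3% × R$441.00 = R$126.24

R$126.24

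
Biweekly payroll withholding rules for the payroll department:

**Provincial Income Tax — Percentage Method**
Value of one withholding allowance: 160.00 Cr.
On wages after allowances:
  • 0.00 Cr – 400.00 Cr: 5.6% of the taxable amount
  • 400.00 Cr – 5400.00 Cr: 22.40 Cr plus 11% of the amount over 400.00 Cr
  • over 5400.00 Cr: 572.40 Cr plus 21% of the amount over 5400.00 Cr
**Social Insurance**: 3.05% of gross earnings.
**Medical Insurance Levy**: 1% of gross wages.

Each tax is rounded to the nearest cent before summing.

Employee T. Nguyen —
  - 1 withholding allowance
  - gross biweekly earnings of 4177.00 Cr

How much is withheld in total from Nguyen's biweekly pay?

Provincial Income Tax: taxable = 4177.00 Cr − 1×160.00 Cr = 4017.00 Cr
  22.40 Cr + 11% × (4017.00 Cr − 400.00 Cr) = 22.40 Cr + 11% × 3617.00 Cr = 420.27 Cr
Social Insurance: 3.05% × 4177.00 Cr = 127.40 Cr
Medical Insurance Levy: 1% × 4177.00 Cr = 41.77 Cr
Total: 420.27 Cr + 127.40 Cr + 41.77 Cr = 589.44 Cr

589.44 Cr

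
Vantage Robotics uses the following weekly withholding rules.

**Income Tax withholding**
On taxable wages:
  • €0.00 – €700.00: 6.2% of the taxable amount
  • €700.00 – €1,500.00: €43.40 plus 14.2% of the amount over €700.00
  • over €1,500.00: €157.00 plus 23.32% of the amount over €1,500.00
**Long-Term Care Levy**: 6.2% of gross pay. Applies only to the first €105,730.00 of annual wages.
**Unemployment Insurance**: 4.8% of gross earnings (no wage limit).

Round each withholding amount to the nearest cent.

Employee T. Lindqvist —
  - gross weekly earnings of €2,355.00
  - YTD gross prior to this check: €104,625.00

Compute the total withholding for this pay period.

Income Tax: taxable = €2,355.00
  €157.00 + 23.32% × (€2,355.00 − €1,500.00) = €157.00 + 23.32% × €855.00 = €356.39
Long-Term Care Levy: cap €105,730.00 − YTD €104,625.00 = €1,105.00 subject; 6.2% × €1,105.00 = €68.51
Unemployment Insurance: 4.8% × €2,355.00 = €113.04
Total: €356.39 + €68.51 + €113.04 = €537.94

€537.94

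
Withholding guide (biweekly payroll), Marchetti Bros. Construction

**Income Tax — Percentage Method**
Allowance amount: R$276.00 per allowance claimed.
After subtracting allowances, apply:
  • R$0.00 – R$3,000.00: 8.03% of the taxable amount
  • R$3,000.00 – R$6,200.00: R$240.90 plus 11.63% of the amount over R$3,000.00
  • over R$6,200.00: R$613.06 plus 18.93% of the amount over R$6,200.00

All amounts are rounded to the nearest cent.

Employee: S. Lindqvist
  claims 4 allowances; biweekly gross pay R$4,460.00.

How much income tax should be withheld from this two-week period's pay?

Income Tax: taxable = R$4,460.00 − 4×R$276.00 = R$3,356.00
  R$240.90 + 11.63% × (R$3,356.00 − R$3,000.00) = R$240.90 + 11.63% × R$356.00 = R$282.30

R$282.30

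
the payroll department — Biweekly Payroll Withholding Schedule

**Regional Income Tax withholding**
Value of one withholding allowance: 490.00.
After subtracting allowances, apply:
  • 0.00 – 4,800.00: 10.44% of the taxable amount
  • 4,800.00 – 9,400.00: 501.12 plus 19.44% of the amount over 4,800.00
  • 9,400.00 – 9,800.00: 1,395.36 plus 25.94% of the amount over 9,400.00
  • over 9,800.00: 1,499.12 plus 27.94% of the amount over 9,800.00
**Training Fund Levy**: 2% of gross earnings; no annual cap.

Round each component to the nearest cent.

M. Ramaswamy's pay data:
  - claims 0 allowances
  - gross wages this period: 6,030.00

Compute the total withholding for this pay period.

Regional Income Tax: taxable = 6,030.00
  501.12 + 19.44% × (6,030.00 − 4,800.00) = 501.12 + 19.44% × 1,230.00 = 740.23
Training Fund Levy: 2% × 6,030.00 = 120.60
Total: 740.23 + 120.60 = 860.83

860.83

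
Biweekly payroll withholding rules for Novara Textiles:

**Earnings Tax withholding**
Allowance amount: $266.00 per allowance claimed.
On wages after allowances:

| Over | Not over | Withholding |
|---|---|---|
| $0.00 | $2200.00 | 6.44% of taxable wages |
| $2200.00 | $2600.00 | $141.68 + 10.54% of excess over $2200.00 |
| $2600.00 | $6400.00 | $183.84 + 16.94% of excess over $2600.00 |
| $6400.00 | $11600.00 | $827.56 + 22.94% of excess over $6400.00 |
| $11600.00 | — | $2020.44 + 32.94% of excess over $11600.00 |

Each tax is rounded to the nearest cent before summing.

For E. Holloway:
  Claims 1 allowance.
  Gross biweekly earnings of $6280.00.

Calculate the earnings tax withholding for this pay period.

$762.17

Earnings Tax: taxable = $6280.00 − 1×$266.00 = $6014.00
  $183.84 + 16.94% × ($6014.00 − $2600.00) = $183.84 + 16.94% × $3414.00 = $762.17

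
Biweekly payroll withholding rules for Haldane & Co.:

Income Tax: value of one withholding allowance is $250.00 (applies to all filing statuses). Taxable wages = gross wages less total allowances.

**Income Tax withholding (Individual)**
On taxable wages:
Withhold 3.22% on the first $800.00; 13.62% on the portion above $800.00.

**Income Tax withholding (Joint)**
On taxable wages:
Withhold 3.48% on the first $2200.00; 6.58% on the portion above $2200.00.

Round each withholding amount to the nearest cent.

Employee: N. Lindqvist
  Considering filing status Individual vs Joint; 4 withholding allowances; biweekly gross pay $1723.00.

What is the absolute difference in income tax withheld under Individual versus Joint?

$1.88

Income Tax (Individual): taxable = $1723.00 − 4×$250.00 = $723.00
  3.22% × $723.00 = $23.28
Income Tax (Joint): taxable = $1723.00 − 4×$250.00 = $723.00
  3.48% × $723.00 = $25.16
Difference: |$23.28 − $25.16| = $1.88 (higher under Joint)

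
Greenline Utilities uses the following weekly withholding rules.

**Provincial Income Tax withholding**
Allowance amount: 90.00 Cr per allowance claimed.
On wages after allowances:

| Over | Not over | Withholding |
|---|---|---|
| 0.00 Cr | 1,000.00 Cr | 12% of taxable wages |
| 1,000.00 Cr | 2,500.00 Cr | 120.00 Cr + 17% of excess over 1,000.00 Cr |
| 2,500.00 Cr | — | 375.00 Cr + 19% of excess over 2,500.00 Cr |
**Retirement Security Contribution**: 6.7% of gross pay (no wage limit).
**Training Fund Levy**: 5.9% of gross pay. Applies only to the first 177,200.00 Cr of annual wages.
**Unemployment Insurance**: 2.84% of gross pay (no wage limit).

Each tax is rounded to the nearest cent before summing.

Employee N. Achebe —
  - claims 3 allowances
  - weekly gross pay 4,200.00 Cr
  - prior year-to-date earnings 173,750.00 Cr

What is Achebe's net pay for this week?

Provincial Income Tax: taxable = 4,200.00 Cr − 3×90.00 Cr = 3,930.00 Cr
  375.00 Cr + 19% × (3,930.00 Cr − 2,500.00 Cr) = 375.00 Cr + 19% × 1,430.00 Cr = 646.70 Cr
Retirement Security Contribution: 6.7% × 4,200.00 Cr = 281.40 Cr
Training Fund Levy: cap 177,200.00 Cr − YTD 173,750.00 Cr = 3,450.00 Cr subject; 5.9% × 3,450.00 Cr = 203.55 Cr
Unemployment Insurance: 2.84% × 4,200.00 Cr = 119.28 Cr
Total withheld: 646.70 Cr + 281.40 Cr + 203.55 Cr + 119.28 Cr = 1,250.93 Cr
Net pay: 4,200.00 Cr − 1,250.93 Cr = 2,949.07 Cr

2,949.07 Cr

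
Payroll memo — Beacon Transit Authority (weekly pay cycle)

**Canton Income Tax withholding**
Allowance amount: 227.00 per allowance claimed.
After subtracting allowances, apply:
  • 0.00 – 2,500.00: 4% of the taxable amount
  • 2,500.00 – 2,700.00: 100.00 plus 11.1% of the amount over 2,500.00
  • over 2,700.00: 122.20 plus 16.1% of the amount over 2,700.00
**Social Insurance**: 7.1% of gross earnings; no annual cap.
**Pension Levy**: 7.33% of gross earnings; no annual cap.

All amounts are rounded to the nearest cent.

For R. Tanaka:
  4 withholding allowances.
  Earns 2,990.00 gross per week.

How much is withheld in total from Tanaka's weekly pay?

Canton Income Tax: taxable = 2,990.00 − 4×227.00 = 2,082.00
  4% × 2,082.00 = 83.28
Social Insurance: 7.1% × 2,990.00 = 212.29
Pension Levy: 7.33% × 2,990.00 = 219.17
Total: 83.28 + 212.29 + 219.17 = 514.74

514.74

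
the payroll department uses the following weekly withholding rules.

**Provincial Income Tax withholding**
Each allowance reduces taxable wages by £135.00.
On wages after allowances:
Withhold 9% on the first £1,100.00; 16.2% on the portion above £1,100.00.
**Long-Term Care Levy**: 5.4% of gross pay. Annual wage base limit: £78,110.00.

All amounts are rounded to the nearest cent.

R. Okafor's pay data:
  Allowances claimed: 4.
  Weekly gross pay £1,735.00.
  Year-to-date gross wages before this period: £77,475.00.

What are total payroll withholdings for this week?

£148.68

Provincial Income Tax: taxable = £1,735.00 − 4×£135.00 = £1,195.00
  £99.00 + 16.2% × (£1,195.00 − £1,100.00) = £99.00 + 16.2% × £95.00 = £114.39
Long-Term Care Levy: cap £78,110.00 − YTD £77,475.00 = £635.00 subject; 5.4% × £635.00 = £34.29
Total: £114.39 + £34.29 = £148.68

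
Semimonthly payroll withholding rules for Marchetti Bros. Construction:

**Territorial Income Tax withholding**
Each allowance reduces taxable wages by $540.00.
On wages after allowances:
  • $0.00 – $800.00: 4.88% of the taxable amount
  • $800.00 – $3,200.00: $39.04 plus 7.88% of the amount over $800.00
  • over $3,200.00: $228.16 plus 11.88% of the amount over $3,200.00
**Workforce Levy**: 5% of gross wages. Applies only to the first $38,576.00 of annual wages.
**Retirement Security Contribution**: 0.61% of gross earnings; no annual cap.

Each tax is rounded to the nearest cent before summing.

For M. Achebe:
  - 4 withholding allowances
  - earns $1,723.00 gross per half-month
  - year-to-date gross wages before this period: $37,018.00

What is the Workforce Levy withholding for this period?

Workforce Levy: cap $38,576.00 − YTD $37,018.00 = $1,558.00 subject; 5% × $1,558.00 = $77.90

$77.90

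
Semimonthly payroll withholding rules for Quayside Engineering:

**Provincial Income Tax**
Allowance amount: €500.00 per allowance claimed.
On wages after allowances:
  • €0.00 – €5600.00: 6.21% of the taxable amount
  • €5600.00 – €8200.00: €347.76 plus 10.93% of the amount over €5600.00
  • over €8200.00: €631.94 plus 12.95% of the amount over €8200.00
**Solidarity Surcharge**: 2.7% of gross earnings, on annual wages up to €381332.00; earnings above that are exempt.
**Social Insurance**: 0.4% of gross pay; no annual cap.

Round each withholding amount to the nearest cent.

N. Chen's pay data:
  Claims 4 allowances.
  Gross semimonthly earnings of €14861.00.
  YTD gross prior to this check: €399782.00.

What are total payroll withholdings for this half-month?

Provincial Income Tax: taxable = €14861.00 − 4×€500.00 = €12861.00
  €631.94 + 12.95% × (€12861.00 − €8200.00) = €631.94 + 12.95% × €4661.00 = €1235.54
Solidarity Surcharge: YTD €399782.00 ≥ cap €381332.00 → €0.00
Social Insurance: 0.4% × €14861.00 = €59.44
Total: €1235.54 + €0.00 + €59.44 = €1294.98

€1294.98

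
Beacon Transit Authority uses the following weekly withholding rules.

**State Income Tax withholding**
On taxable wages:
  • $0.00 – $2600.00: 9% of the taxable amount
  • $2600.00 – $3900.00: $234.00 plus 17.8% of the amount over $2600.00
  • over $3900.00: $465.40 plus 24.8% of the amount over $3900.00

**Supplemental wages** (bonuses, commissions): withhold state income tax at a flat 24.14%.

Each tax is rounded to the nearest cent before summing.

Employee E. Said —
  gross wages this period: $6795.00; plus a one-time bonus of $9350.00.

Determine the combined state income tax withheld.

$3440.45

State Income Tax: taxable = $6795.00
  $465.40 + 24.8% × ($6795.00 − $3900.00) = $465.40 + 24.8% × $2895.00 = $1183.36
Supplemental (24.14% flat on bonus): 24.14% × $9350.00 = $2257.09
Total state income tax: $1183.36 + $2257.09 = $3440.45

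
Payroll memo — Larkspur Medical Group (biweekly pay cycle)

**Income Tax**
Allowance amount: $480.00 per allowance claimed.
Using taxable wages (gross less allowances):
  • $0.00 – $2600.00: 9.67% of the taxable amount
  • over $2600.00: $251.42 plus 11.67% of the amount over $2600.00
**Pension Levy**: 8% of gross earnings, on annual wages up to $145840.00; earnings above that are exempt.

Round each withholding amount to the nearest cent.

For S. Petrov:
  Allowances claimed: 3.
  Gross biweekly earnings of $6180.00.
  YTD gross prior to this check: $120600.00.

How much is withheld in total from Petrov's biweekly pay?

Income Tax: taxable = $6180.00 − 3×$480.00 = $4740.00
  $251.42 + 11.67% × ($4740.00 − $2600.00) = $251.42 + 11.67% × $2140.00 = $501.16
Pension Levy: 8% × $6180.00 = $494.40
Total: $501.16 + $494.40 = $995.56

$995.56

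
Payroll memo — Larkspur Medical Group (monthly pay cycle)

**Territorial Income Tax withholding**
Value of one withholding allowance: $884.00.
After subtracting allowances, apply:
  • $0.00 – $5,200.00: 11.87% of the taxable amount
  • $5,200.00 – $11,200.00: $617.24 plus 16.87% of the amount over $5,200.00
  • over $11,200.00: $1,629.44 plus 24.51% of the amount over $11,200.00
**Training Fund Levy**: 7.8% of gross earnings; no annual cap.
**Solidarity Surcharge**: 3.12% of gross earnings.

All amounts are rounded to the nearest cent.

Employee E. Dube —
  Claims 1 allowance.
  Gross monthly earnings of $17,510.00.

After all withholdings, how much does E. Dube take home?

$12,638.56

Territorial Income Tax: taxable = $17,510.00 − 1×$884.00 = $16,626.00
  $1,629.44 + 24.51% × ($16,626.00 − $11,200.00) = $1,629.44 + 24.51% × $5,426.00 = $2,959.35
Training Fund Levy: 7.8% × $17,510.00 = $1,365.78
Solidarity Surcharge: 3.12% × $17,510.00 = $546.31
Total withheld: $2,959.35 + $1,365.78 + $546.31 = $4,871.44
Net pay: $17,510.00 − $4,871.44 = $12,638.56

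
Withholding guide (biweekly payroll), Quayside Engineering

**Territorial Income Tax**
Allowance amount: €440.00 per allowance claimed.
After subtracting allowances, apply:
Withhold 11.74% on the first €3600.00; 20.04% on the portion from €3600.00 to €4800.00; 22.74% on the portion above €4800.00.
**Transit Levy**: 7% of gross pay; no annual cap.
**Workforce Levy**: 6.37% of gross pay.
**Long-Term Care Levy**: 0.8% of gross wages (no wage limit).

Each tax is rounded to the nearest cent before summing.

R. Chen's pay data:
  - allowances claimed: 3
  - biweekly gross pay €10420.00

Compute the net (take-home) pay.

Territorial Income Tax: taxable = €10420.00 − 3×€440.00 = €9100.00
  €663.12 + 22.74% × (€9100.00 − €4800.00) = €663.12 + 22.74% × €4300.00 = €1640.94
Transit Levy: 7% × €10420.00 = €729.40
Workforce Levy: 6.37% × €10420.00 = €663.75
Long-Term Care Levy: 0.8% × €10420.00 = €83.36
Total withheld: €1640.94 + €729.40 + €663.75 + €83.36 = €3117.45
Net pay: €10420.00 − €3117.45 = €7302.55

€7302.55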